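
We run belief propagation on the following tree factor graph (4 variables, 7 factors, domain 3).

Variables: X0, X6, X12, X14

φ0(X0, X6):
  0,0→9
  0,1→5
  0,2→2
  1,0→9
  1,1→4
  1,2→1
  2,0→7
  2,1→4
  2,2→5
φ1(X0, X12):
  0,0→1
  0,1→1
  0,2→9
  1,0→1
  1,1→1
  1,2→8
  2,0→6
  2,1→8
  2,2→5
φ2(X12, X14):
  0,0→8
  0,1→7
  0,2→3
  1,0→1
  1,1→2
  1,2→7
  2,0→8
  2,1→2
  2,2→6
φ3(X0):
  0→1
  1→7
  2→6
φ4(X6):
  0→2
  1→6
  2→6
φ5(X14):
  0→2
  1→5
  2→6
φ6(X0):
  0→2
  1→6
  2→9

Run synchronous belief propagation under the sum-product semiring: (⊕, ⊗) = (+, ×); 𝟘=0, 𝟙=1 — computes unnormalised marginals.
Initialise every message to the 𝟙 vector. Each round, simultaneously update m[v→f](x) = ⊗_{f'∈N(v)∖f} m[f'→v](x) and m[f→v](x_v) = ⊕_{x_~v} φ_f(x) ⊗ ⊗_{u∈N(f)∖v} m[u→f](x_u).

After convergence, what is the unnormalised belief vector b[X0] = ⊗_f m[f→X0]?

init: all messages = 𝟙 over 3 values
r1 m[φ0→X0] = [16, 14, 16]
r1 m[φ0→X6] = [25, 13, 8]
r1 m[φ1→X0] = [11, 10, 19]
r1 m[φ1→X12] = [8, 10, 22]
r1 m[φ2→X12] = [18, 10, 16]
r1 m[φ2→X14] = [17, 11, 16]
r1 m[φ3→X0] = [1, 7, 6]
r1 m[φ4→X6] = [2, 6, 6]
r1 m[φ5→X14] = [2, 5, 6]
r1 m[φ6→X0] = [2, 6, 9]
r1 m[X0→φ0] = [1, 1, 1]
r1 m[X0→φ1] = [1, 1, 1]
r1 m[X0→φ3] = [1, 1, 1]
r1 m[X0→φ6] = [1, 1, 1]
r1 m[X6→φ0] = [1, 1, 1]
r1 m[X6→φ4] = [1, 1, 1]
r1 m[X12→φ1] = [1, 1, 1]
r1 m[X12→φ2] = [1, 1, 1]
r1 m[X14→φ2] = [1, 1, 1]
r1 m[X14→φ5] = [1, 1, 1]
r2 m[φ0→X0] = [16, 14, 16]
r2 m[φ0→X6] = [25, 13, 8]
r2 m[φ1→X0] = [11, 10, 19]
r2 m[φ1→X12] = [8, 10, 22]
r2 m[φ2→X12] = [18, 10, 16]
r2 m[φ2→X14] = [17, 11, 16]
r2 m[φ3→X0] = [1, 7, 6]
r2 m[φ4→X6] = [2, 6, 6]
r2 m[φ5→X14] = [2, 5, 6]
r2 m[φ6→X0] = [2, 6, 9]
r2 m[X0→φ0] = [22, 420, 1026]
r2 m[X0→φ1] = [32, 588, 864]
r2 m[X0→φ3] = [352, 840, 2736]
r2 m[X0→φ6] = [176, 980, 1824]
r2 m[X6→φ0] = [2, 6, 6]
r2 m[X6→φ4] = [25, 13, 8]
r2 m[X12→φ1] = [18, 10, 16]
r2 m[X12→φ2] = [8, 10, 22]
r2 m[X14→φ2] = [2, 5, 6]
r2 m[X14→φ5] = [17, 11, 16]
r3 m[φ0→X0] = [60, 48, 68]
r3 m[φ0→X6] = [11160, 5894, 5594]
r3 m[φ1→X0] = [172, 156, 268]
r3 m[φ1→X12] = [5804, 7532, 9312]
r3 m[φ2→X12] = [69, 54, 62]
r3 m[φ2→X14] = [250, 120, 226]
r3 m[φ3→X0] = [1, 7, 6]
r3 m[φ4→X6] = [2, 6, 6]
r3 m[φ5→X14] = [2, 5, 6]
r3 m[φ6→X0] = [2, 6, 9]
r3 m[X0→φ0] = [22, 420, 1026]
r3 m[X0→φ1] = [32, 588, 864]
r3 m[X0→φ3] = [352, 840, 2736]
r3 m[X0→φ6] = [176, 980, 1824]
r3 m[X6→φ0] = [2, 6, 6]
r3 m[X6→φ4] = [25, 13, 8]
r3 m[X12→φ1] = [18, 10, 16]
r3 m[X12→φ2] = [8, 10, 22]
r3 m[X14→φ2] = [2, 5, 6]
r3 m[X14→φ5] = [17, 11, 16]
r4 m[φ0→X0] = [60, 48, 68]
r4 m[φ0→X6] = [11160, 5894, 5594]
r4 m[φ1→X0] = [172, 156, 268]
r4 m[φ1→X12] = [5804, 7532, 9312]
r4 m[φ2→X12] = [69, 54, 62]
r4 m[φ2→X14] = [250, 120, 226]
r4 m[φ3→X0] = [1, 7, 6]
r4 m[φ4→X6] = [2, 6, 6]
r4 m[φ5→X14] = [2, 5, 6]
r4 m[φ6→X0] = [2, 6, 9]
r4 m[X0→φ0] = [344, 6552, 14472]
r4 m[X0→φ1] = [120, 2016, 3672]
r4 m[X0→φ3] = [20640, 44928, 164016]
r4 m[X0→φ6] = [10320, 52416, 109344]
r4 m[X6→φ0] = [2, 6, 6]
r4 m[X6→φ4] = [11160, 5894, 5594]
r4 m[X12→φ1] = [69, 54, 62]
r4 m[X12→φ2] = [5804, 7532, 9312]
r4 m[X14→φ2] = [2, 5, 6]
r4 m[X14→φ5] = [250, 120, 226]
r5 m[φ0→X0] = [60, 48, 68]
r5 m[φ0→X6] = [163368, 85816, 79600]
r5 m[φ1→X0] = [681, 619, 1156]
r5 m[φ1→X12] = [24168, 31512, 35568]
r5 m[φ2→X12] = [69, 54, 62]
r5 m[φ2→X14] = [128460, 74316, 126008]
r5 m[φ3→X0] = [1, 7, 6]
r5 m[φ4→X6] = [2, 6, 6]
r5 m[φ5→X14] = [2, 5, 6]
r5 m[φ6→X0] = [2, 6, 9]
r5 m[X0→φ0] = [344, 6552, 14472]
r5 m[X0→φ1] = [120, 2016, 3672]
r5 m[X0→φ3] = [20640, 44928, 164016]
r5 m[X0→φ6] = [10320, 52416, 109344]
r5 m[X6→φ0] = [2, 6, 6]
r5 m[X6→φ4] = [11160, 5894, 5594]
r5 m[X12→φ1] = [69, 54, 62]
r5 m[X12→φ2] = [5804, 7532, 9312]
r5 m[X14→φ2] = [2, 5, 6]
r5 m[X14→φ5] = [250, 120, 226]
r6 m[φ0→X0] = [60, 48, 68]
r6 m[φ0→X6] = [163368, 85816, 79600]
r6 m[φ1→X0] = [681, 619, 1156]
r6 m[φ1→X12] = [24168, 31512, 35568]
r6 m[φ2→X12] = [69, 54, 62]
r6 m[φ2→X14] = [128460, 74316, 126008]
r6 m[φ3→X0] = [1, 7, 6]
r6 m[φ4→X6] = [2, 6, 6]
r6 m[φ5→X14] = [2, 5, 6]
r6 m[φ6→X0] = [2, 6, 9]
r6 m[X0→φ0] = [1362, 25998, 62424]
r6 m[X0→φ1] = [120, 2016, 3672]
r6 m[X0→φ3] = [81720, 178272, 707472]
r6 m[X0→φ6] = [40860, 207984, 471648]
r6 m[X6→φ0] = [2, 6, 6]
r6 m[X6→φ4] = [163368, 85816, 79600]
r6 m[X12→φ1] = [69, 54, 62]
r6 m[X12→φ2] = [24168, 31512, 35568]
r6 m[X14→φ2] = [2, 5, 6]
r6 m[X14→φ5] = [128460, 74316, 126008]
r7 m[φ0→X0] = [60, 48, 68]
r7 m[φ0→X6] = [683208, 360498, 340842]
r7 m[φ1→X0] = [681, 619, 1156]
r7 m[φ1→X12] = [24168, 31512, 35568]
r7 m[φ2→X12] = [69, 54, 62]
r7 m[φ2→X14] = [509400, 303336, 506496]
r7 m[φ3→X0] = [1, 7, 6]
r7 m[φ4→X6] = [2, 6, 6]
r7 m[φ5→X14] = [2, 5, 6]
r7 m[φ6→X0] = [2, 6, 9]
r7 m[X0→φ0] = [1362, 25998, 62424]
r7 m[X0→φ1] = [120, 2016, 3672]
r7 m[X0→φ3] = [81720, 178272, 707472]
r7 m[X0→φ6] = [40860, 207984, 471648]
r7 m[X6→φ0] = [2, 6, 6]
r7 m[X6→φ4] = [163368, 85816, 79600]
r7 m[X12→φ1] = [69, 54, 62]
r7 m[X12→φ2] = [24168, 31512, 35568]
r7 m[X14→φ2] = [2, 5, 6]
r7 m[X14→φ5] = [128460, 74316, 126008]
r8 m[φ0→X0] = [60, 48, 68]
r8 m[φ0→X6] = [683208, 360498, 340842]
r8 m[φ1→X0] = [681, 619, 1156]
r8 m[φ1→X12] = [24168, 31512, 35568]
r8 m[φ2→X12] = [69, 54, 62]
r8 m[φ2→X14] = [509400, 303336, 506496]
r8 m[φ3→X0] = [1, 7, 6]
r8 m[φ4→X6] = [2, 6, 6]
r8 m[φ5→X14] = [2, 5, 6]
r8 m[φ6→X0] = [2, 6, 9]
r8 m[X0→φ0] = [1362, 25998, 62424]
r8 m[X0→φ1] = [120, 2016, 3672]
r8 m[X0→φ3] = [81720, 178272, 707472]
r8 m[X0→φ6] = [40860, 207984, 471648]
r8 m[X6→φ0] = [2, 6, 6]
r8 m[X6→φ4] = [683208, 360498, 340842]
r8 m[X12→φ1] = [69, 54, 62]
r8 m[X12→φ2] = [24168, 31512, 35568]
r8 m[X14→φ2] = [2, 5, 6]
r8 m[X14→φ5] = [509400, 303336, 506496]
r9 m[φ0→X0] = [60, 48, 68]
r9 m[φ0→X6] = [683208, 360498, 340842]
r9 m[φ1→X0] = [681, 619, 1156]
r9 m[φ1→X12] = [24168, 31512, 35568]
r9 m[φ2→X12] = [69, 54, 62]
r9 m[φ2→X14] = [509400, 303336, 506496]
r9 m[φ3→X0] = [1, 7, 6]
r9 m[φ4→X6] = [2, 6, 6]
r9 m[φ5→X14] = [2, 5, 6]
r9 m[φ6→X0] = [2, 6, 9]
r9 m[X0→φ0] = [1362, 25998, 62424]
r9 m[X0→φ1] = [120, 2016, 3672]
r9 m[X0→φ3] = [81720, 178272, 707472]
r9 m[X0→φ6] = [40860, 207984, 471648]
r9 m[X6→φ0] = [2, 6, 6]
r9 m[X6→φ4] = [683208, 360498, 340842]
r9 m[X12→φ1] = [69, 54, 62]
r9 m[X12→φ2] = [24168, 31512, 35568]
r9 m[X14→φ2] = [2, 5, 6]
r9 m[X14→φ5] = [509400, 303336, 506496]
fixed point reached at round 9
b[X0] = ⊗ incoming = [81720, 1247904, 4244832]

b[X0] = [81720, 1247904, 4244832]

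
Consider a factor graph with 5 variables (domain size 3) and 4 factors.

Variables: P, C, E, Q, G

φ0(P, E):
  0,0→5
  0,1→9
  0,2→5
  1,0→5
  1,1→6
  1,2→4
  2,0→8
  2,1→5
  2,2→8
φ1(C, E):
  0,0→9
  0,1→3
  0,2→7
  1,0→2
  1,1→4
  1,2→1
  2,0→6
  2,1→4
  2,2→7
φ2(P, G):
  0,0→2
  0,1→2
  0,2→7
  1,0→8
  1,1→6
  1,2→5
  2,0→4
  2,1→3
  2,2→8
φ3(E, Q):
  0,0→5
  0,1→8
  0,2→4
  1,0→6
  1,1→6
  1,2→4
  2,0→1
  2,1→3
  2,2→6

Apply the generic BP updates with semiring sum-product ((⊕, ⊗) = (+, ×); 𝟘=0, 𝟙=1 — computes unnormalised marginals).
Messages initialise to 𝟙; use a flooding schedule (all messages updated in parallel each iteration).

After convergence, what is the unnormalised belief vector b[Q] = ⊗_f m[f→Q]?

init: all messages = 𝟙 over 3 values
r1 m[φ0→P] = [19, 15, 21]
r1 m[φ0→E] = [18, 20, 17]
r1 m[φ1→C] = [19, 7, 17]
r1 m[φ1→E] = [17, 11, 15]
r1 m[φ2→P] = [11, 19, 15]
r1 m[φ2→G] = [14, 11, 20]
r1 m[φ3→E] = [17, 16, 10]
r1 m[φ3→Q] = [12, 17, 14]
r1 m[P→φ0] = [1, 1, 1]
r1 m[P→φ2] = [1, 1, 1]
r1 m[C→φ1] = [1, 1, 1]
r1 m[E→φ0] = [1, 1, 1]
r1 m[E→φ1] = [1, 1, 1]
r1 m[E→φ3] = [1, 1, 1]
r1 m[Q→φ3] = [1, 1, 1]
r1 m[G→φ2] = [1, 1, 1]
r2 m[φ0→P] = [19, 15, 21]
r2 m[φ0→E] = [18, 20, 17]
r2 m[φ1→C] = [19, 7, 17]
r2 m[φ1→E] = [17, 11, 15]
r2 m[φ2→P] = [11, 19, 15]
r2 m[φ2→G] = [14, 11, 20]
r2 m[φ3→E] = [17, 16, 10]
r2 m[φ3→Q] = [12, 17, 14]
r2 m[P→φ0] = [11, 19, 15]
r2 m[P→φ2] = [19, 15, 21]
r2 m[C→φ1] = [1, 1, 1]
r2 m[E→φ0] = [289, 176, 150]
r2 m[E→φ1] = [306, 320, 170]
r2 m[E→φ3] = [306, 220, 255]
r2 m[Q→φ3] = [1, 1, 1]
r2 m[G→φ2] = [1, 1, 1]
r3 m[φ0→P] = [3779, 3101, 4392]
r3 m[φ0→E] = [270, 288, 251]
r3 m[φ1→C] = [4904, 2062, 4306]
r3 m[φ1→E] = [17, 11, 15]
r3 m[φ2→P] = [11, 19, 15]
r3 m[φ2→G] = [242, 191, 376]
r3 m[φ3→E] = [17, 16, 10]
r3 m[φ3→Q] = [3105, 4533, 3634]
r3 m[P→φ0] = [11, 19, 15]
r3 m[P→φ2] = [19, 15, 21]
r3 m[C→φ1] = [1, 1, 1]
r3 m[E→φ0] = [289, 176, 150]
r3 m[E→φ1] = [306, 320, 170]
r3 m[E→φ3] = [306, 220, 255]
r3 m[Q→φ3] = [1, 1, 1]
r3 m[G→φ2] = [1, 1, 1]
r4 m[φ0→P] = [3779, 3101, 4392]
r4 m[φ0→E] = [270, 288, 251]
r4 m[φ1→C] = [4904, 2062, 4306]
r4 m[φ1→E] = [17, 11, 15]
r4 m[φ2→P] = [11, 19, 15]
r4 m[φ2→G] = [242, 191, 376]
r4 m[φ3→E] = [17, 16, 10]
r4 m[φ3→Q] = [3105, 4533, 3634]
r4 m[P→φ0] = [11, 19, 15]
r4 m[P→φ2] = [3779, 3101, 4392]
r4 m[C→φ1] = [1, 1, 1]
r4 m[E→φ0] = [289, 176, 150]
r4 m[E→φ1] = [4590, 4608, 2510]
r4 m[E→φ3] = [4590, 3168, 3765]
r4 m[Q→φ3] = [1, 1, 1]
r4 m[G→φ2] = [1, 1, 1]
r5 m[φ0→P] = [3779, 3101, 4392]
r5 m[φ0→E] = [270, 288, 251]
r5 m[φ1→C] = [72704, 30122, 63542]
r5 m[φ1→E] = [17, 11, 15]
r5 m[φ2→P] = [11, 19, 15]
r5 m[φ2→G] = [49934, 39340, 77094]
r5 m[φ3→E] = [17, 16, 10]
r5 m[φ3→Q] = [45723, 67023, 53622]
r5 m[P→φ0] = [11, 19, 15]
r5 m[P→φ2] = [3779, 3101, 4392]
r5 m[C→φ1] = [1, 1, 1]
r5 m[E→φ0] = [289, 176, 150]
r5 m[E→φ1] = [4590, 4608, 2510]
r5 m[E→φ3] = [4590, 3168, 3765]
r5 m[Q→φ3] = [1, 1, 1]
r5 m[G→φ2] = [1, 1, 1]
r6 m[φ0→P] = [3779, 3101, 4392]
r6 m[φ0→E] = [270, 288, 251]
r6 m[φ1→C] = [72704, 30122, 63542]
r6 m[φ1→E] = [17, 11, 15]
r6 m[φ2→P] = [11, 19, 15]
r6 m[φ2→G] = [49934, 39340, 77094]
r6 m[φ3→E] = [17, 16, 10]
r6 m[φ3→Q] = [45723, 67023, 53622]
r6 m[P→φ0] = [11, 19, 15]
r6 m[P→φ2] = [3779, 3101, 4392]
r6 m[C→φ1] = [1, 1, 1]
r6 m[E→φ0] = [289, 176, 150]
r6 m[E→φ1] = [4590, 4608, 2510]
r6 m[E→φ3] = [4590, 3168, 3765]
r6 m[Q→φ3] = [1, 1, 1]
r6 m[G→φ2] = [1, 1, 1]
fixed point reached at round 6
b[Q] = ⊗ incoming = [45723, 67023, 53622]

b[Q] = [45723, 67023, 53622]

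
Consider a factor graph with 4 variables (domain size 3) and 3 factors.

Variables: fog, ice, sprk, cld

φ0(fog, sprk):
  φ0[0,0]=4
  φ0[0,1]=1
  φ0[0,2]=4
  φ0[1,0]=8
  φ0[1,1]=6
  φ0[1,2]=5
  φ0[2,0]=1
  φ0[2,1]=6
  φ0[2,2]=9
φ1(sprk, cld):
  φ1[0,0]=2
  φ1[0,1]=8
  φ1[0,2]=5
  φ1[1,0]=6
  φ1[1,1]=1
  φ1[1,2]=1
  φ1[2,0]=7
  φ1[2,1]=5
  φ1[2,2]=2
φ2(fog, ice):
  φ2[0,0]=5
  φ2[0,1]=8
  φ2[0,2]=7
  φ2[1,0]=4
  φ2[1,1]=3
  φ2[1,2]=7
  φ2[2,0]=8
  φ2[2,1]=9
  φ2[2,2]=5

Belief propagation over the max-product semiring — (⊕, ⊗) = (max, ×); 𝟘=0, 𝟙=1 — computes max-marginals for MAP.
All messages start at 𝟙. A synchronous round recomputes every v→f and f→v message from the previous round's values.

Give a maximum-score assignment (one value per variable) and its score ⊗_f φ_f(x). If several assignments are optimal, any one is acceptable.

init: all messages = 𝟙 over 3 values
r1 m[φ0→fog] = [4, 8, 9]
r1 m[φ0→sprk] = [8, 6, 9]
r1 m[φ1→sprk] = [8, 6, 7]
r1 m[φ1→cld] = [7, 8, 5]
r1 m[φ2→fog] = [8, 7, 9]
r1 m[φ2→ice] = [8, 9, 7]
r1 m[fog→φ0] = [1, 1, 1]
r1 m[fog→φ2] = [1, 1, 1]
r1 m[ice→φ2] = [1, 1, 1]
r1 m[sprk→φ0] = [1, 1, 1]
r1 m[sprk→φ1] = [1, 1, 1]
r1 m[cld→φ1] = [1, 1, 1]
r2 m[φ0→fog] = [4, 8, 9]
r2 m[φ0→sprk] = [8, 6, 9]
r2 m[φ1→sprk] = [8, 6, 7]
r2 m[φ1→cld] = [7, 8, 5]
r2 m[φ2→fog] = [8, 7, 9]
r2 m[φ2→ice] = [8, 9, 7]
r2 m[fog→φ0] = [8, 7, 9]
r2 m[fog→φ2] = [4, 8, 9]
r2 m[ice→φ2] = [1, 1, 1]
r2 m[sprk→φ0] = [8, 6, 7]
r2 m[sprk→φ1] = [8, 6, 9]
r2 m[cld→φ1] = [1, 1, 1]
r3 m[φ0→fog] = [32, 64, 63]
r3 m[φ0→sprk] = [56, 54, 81]
r3 m[φ1→sprk] = [8, 6, 7]
r3 m[φ1→cld] = [63, 64, 40]
r3 m[φ2→fog] = [8, 7, 9]
r3 m[φ2→ice] = [72, 81, 56]
r3 m[fog→φ0] = [8, 7, 9]
r3 m[fog→φ2] = [4, 8, 9]
r3 m[ice→φ2] = [1, 1, 1]
r3 m[sprk→φ0] = [8, 6, 7]
r3 m[sprk→φ1] = [8, 6, 9]
r3 m[cld→φ1] = [1, 1, 1]
r4 m[φ0→fog] = [32, 64, 63]
r4 m[φ0→sprk] = [56, 54, 81]
r4 m[φ1→sprk] = [8, 6, 7]
r4 m[φ1→cld] = [63, 64, 40]
r4 m[φ2→fog] = [8, 7, 9]
r4 m[φ2→ice] = [72, 81, 56]
r4 m[fog→φ0] = [8, 7, 9]
r4 m[fog→φ2] = [32, 64, 63]
r4 m[ice→φ2] = [1, 1, 1]
r4 m[sprk→φ0] = [8, 6, 7]
r4 m[sprk→φ1] = [56, 54, 81]
r4 m[cld→φ1] = [1, 1, 1]
r5 m[φ0→fog] = [32, 64, 63]
r5 m[φ0→sprk] = [56, 54, 81]
r5 m[φ1→sprk] = [8, 6, 7]
r5 m[φ1→cld] = [567, 448, 280]
r5 m[φ2→fog] = [8, 7, 9]
r5 m[φ2→ice] = [504, 567, 448]
r5 m[fog→φ0] = [8, 7, 9]
r5 m[fog→φ2] = [32, 64, 63]
r5 m[ice→φ2] = [1, 1, 1]
r5 m[sprk→φ0] = [8, 6, 7]
r5 m[sprk→φ1] = [56, 54, 81]
r5 m[cld→φ1] = [1, 1, 1]
r6 m[φ0→fog] = [32, 64, 63]
r6 m[φ0→sprk] = [56, 54, 81]
r6 m[φ1→sprk] = [8, 6, 7]
r6 m[φ1→cld] = [567, 448, 280]
r6 m[φ2→fog] = [8, 7, 9]
r6 m[φ2→ice] = [504, 567, 448]
r6 m[fog→φ0] = [8, 7, 9]
r6 m[fog→φ2] = [32, 64, 63]
r6 m[ice→φ2] = [1, 1, 1]
r6 m[sprk→φ0] = [8, 6, 7]
r6 m[sprk→φ1] = [56, 54, 81]
r6 m[cld→φ1] = [1, 1, 1]
fixed point reached at round 6
traceback from fog: (fog=2, ice=1, sprk=2, cld=0), score=567

assignment: (fog=2, ice=1, sprk=2, cld=0); score = 567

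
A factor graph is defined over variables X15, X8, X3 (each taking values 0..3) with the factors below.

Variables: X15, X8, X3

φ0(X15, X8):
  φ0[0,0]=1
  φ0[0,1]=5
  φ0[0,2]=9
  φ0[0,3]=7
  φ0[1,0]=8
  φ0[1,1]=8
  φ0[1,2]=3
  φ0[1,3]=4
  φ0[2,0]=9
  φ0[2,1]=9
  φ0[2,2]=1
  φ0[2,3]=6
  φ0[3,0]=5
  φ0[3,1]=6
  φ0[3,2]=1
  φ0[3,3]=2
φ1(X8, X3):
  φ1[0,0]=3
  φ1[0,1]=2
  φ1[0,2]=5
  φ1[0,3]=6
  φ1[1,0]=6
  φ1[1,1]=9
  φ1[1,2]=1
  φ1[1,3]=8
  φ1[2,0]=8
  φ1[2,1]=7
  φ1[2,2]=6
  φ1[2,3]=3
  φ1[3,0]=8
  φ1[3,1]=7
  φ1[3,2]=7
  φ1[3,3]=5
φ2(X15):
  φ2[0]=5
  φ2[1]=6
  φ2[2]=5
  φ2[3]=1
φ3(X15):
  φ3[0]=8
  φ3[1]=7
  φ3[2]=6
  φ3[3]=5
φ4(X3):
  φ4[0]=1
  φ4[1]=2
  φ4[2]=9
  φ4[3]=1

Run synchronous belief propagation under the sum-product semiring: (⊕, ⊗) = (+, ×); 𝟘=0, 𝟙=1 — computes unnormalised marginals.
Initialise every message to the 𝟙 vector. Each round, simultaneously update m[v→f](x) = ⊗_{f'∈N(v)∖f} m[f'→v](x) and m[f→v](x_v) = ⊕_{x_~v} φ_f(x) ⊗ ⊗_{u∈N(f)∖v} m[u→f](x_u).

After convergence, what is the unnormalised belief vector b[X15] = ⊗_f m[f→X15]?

init: all messages = 𝟙 over 4 values
r1 m[φ0→X15] = [22, 23, 25, 14]
r1 m[φ0→X8] = [23, 28, 14, 19]
r1 m[φ1→X8] = [16, 24, 24, 27]
r1 m[φ1→X3] = [25, 25, 19, 22]
r1 m[φ2→X15] = [5, 6, 5, 1]
r1 m[φ3→X15] = [8, 7, 6, 5]
r1 m[φ4→X3] = [1, 2, 9, 1]
r1 m[X15→φ0] = [1, 1, 1, 1]
r1 m[X15→φ2] = [1, 1, 1, 1]
r1 m[X15→φ3] = [1, 1, 1, 1]
r1 m[X8→φ0] = [1, 1, 1, 1]
r1 m[X8→φ1] = [1, 1, 1, 1]
r1 m[X3→φ1] = [1, 1, 1, 1]
r1 m[X3→φ4] = [1, 1, 1, 1]
r2 m[φ0→X15] = [22, 23, 25, 14]
r2 m[φ0→X8] = [23, 28, 14, 19]
r2 m[φ1→X8] = [16, 24, 24, 27]
r2 m[φ1→X3] = [25, 25, 19, 22]
r2 m[φ2→X15] = [5, 6, 5, 1]
r2 m[φ3→X15] = [8, 7, 6, 5]
r2 m[φ4→X3] = [1, 2, 9, 1]
r2 m[X15→φ0] = [40, 42, 30, 5]
r2 m[X15→φ2] = [176, 161, 150, 70]
r2 m[X15→φ3] = [110, 138, 125, 14]
r2 m[X8→φ0] = [16, 24, 24, 27]
r2 m[X8→φ1] = [23, 28, 14, 19]
r2 m[X3→φ1] = [1, 2, 9, 1]
r2 m[X3→φ4] = [25, 25, 19, 22]
r3 m[φ0→X15] = [541, 500, 546, 302]
r3 m[φ0→X8] = [671, 836, 521, 638]
r3 m[φ1→X8] = [58, 41, 79, 90]
r3 m[φ1→X3] = [501, 529, 360, 499]
r3 m[φ2→X15] = [5, 6, 5, 1]
r3 m[φ3→X15] = [8, 7, 6, 5]
r3 m[φ4→X3] = [1, 2, 9, 1]
r3 m[X15→φ0] = [40, 42, 30, 5]
r3 m[X15→φ2] = [176, 161, 150, 70]
r3 m[X15→φ3] = [110, 138, 125, 14]
r3 m[X8→φ0] = [16, 24, 24, 27]
r3 m[X8→φ1] = [23, 28, 14, 19]
r3 m[X3→φ1] = [1, 2, 9, 1]
r3 m[X3→φ4] = [25, 25, 19, 22]
r4 m[φ0→X15] = [541, 500, 546, 302]
r4 m[φ0→X8] = [671, 836, 521, 638]
r4 m[φ1→X8] = [58, 41, 79, 90]
r4 m[φ1→X3] = [501, 529, 360, 499]
r4 m[φ2→X15] = [5, 6, 5, 1]
r4 m[φ3→X15] = [8, 7, 6, 5]
r4 m[φ4→X3] = [1, 2, 9, 1]
r4 m[X15→φ0] = [40, 42, 30, 5]
r4 m[X15→φ2] = [4328, 3500, 3276, 1510]
r4 m[X15→φ3] = [2705, 3000, 2730, 302]
r4 m[X8→φ0] = [58, 41, 79, 90]
r4 m[X8→φ1] = [671, 836, 521, 638]
r4 m[X3→φ1] = [1, 2, 9, 1]
r4 m[X3→φ4] = [501, 529, 360, 499]
r5 m[φ0→X15] = [1604, 1389, 1510, 795]
r5 m[φ0→X8] = [671, 836, 521, 638]
r5 m[φ1→X8] = [58, 41, 79, 90]
r5 m[φ1→X3] = [16301, 16979, 11783, 15467]
r5 m[φ2→X15] = [5, 6, 5, 1]
r5 m[φ3→X15] = [8, 7, 6, 5]
r5 m[φ4→X3] = [1, 2, 9, 1]
r5 m[X15→φ0] = [40, 42, 30, 5]
r5 m[X15→φ2] = [4328, 3500, 3276, 1510]
r5 m[X15→φ3] = [2705, 3000, 2730, 302]
r5 m[X8→φ0] = [58, 41, 79, 90]
r5 m[X8→φ1] = [671, 836, 521, 638]
r5 m[X3→φ1] = [1, 2, 9, 1]
r5 m[X3→φ4] = [501, 529, 360, 499]
r6 m[φ0→X15] = [1604, 1389, 1510, 795]
r6 m[φ0→X8] = [671, 836, 521, 638]
r6 m[φ1→X8] = [58, 41, 79, 90]
r6 m[φ1→X3] = [16301, 16979, 11783, 15467]
r6 m[φ2→X15] = [5, 6, 5, 1]
r6 m[φ3→X15] = [8, 7, 6, 5]
r6 m[φ4→X3] = [1, 2, 9, 1]
r6 m[X15→φ0] = [40, 42, 30, 5]
r6 m[X15→φ2] = [12832, 9723, 9060, 3975]
r6 m[X15→φ3] = [8020, 8334, 7550, 795]
r6 m[X8→φ0] = [58, 41, 79, 90]
r6 m[X8→φ1] = [671, 836, 521, 638]
r6 m[X3→φ1] = [1, 2, 9, 1]
r6 m[X3→φ4] = [16301, 16979, 11783, 15467]
r7 m[φ0→X15] = [1604, 1389, 1510, 795]
r7 m[φ0→X8] = [671, 836, 521, 638]
r7 m[φ1→X8] = [58, 41, 79, 90]
r7 m[φ1→X3] = [16301, 16979, 11783, 15467]
r7 m[φ2→X15] = [5, 6, 5, 1]
r7 m[φ3→X15] = [8, 7, 6, 5]
r7 m[φ4→X3] = [1, 2, 9, 1]
r7 m[X15→φ0] = [40, 42, 30, 5]
r7 m[X15→φ2] = [12832, 9723, 9060, 3975]
r7 m[X15→φ3] = [8020, 8334, 7550, 795]
r7 m[X8→φ0] = [58, 41, 79, 90]
r7 m[X8→φ1] = [671, 836, 521, 638]
r7 m[X3→φ1] = [1, 2, 9, 1]
r7 m[X3→φ4] = [16301, 16979, 11783, 15467]
fixed point reached at round 7
b[X15] = ⊗ incoming = [64160, 58338, 45300, 3975]

b[X15] = [64160, 58338, 45300, 3975]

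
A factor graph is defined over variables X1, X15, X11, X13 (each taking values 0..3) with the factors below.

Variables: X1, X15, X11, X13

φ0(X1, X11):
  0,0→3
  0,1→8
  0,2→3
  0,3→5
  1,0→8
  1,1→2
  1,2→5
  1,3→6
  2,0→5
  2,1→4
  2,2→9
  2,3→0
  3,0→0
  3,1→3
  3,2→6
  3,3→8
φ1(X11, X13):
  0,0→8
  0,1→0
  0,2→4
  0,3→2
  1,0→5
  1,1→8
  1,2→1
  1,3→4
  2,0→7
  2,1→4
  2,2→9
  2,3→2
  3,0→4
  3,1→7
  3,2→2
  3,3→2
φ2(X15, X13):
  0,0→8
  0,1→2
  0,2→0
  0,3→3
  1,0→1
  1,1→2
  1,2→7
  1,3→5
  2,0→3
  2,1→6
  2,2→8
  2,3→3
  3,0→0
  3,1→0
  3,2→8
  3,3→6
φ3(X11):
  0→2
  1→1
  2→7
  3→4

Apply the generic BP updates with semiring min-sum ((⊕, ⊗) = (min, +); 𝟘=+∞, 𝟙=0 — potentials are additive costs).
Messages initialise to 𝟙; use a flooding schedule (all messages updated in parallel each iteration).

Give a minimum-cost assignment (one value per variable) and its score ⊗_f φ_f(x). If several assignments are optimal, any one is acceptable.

init: all messages = 𝟙 over 4 values
r1 m[φ0→X1] = [3, 2, 0, 0]
r1 m[φ0→X11] = [0, 2, 3, 0]
r1 m[φ1→X11] = [0, 1, 2, 2]
r1 m[φ1→X13] = [4, 0, 1, 2]
r1 m[φ2→X15] = [0, 1, 3, 0]
r1 m[φ2→X13] = [0, 0, 0, 3]
r1 m[φ3→X11] = [2, 1, 7, 4]
r1 m[X1→φ0] = [0, 0, 0, 0]
r1 m[X15→φ2] = [0, 0, 0, 0]
r1 m[X11→φ0] = [0, 0, 0, 0]
r1 m[X11→φ1] = [0, 0, 0, 0]
r1 m[X11→φ3] = [0, 0, 0, 0]
r1 m[X13→φ1] = [0, 0, 0, 0]
r1 m[X13→φ2] = [0, 0, 0, 0]
r2 m[φ0→X1] = [3, 2, 0, 0]
r2 m[φ0→X11] = [0, 2, 3, 0]
r2 m[φ1→X11] = [0, 1, 2, 2]
r2 m[φ1→X13] = [4, 0, 1, 2]
r2 m[φ2→X15] = [0, 1, 3, 0]
r2 m[φ2→X13] = [0, 0, 0, 3]
r2 m[φ3→X11] = [2, 1, 7, 4]
r2 m[X1→φ0] = [0, 0, 0, 0]
r2 m[X15→φ2] = [0, 0, 0, 0]
r2 m[X11→φ0] = [2, 2, 9, 6]
r2 m[X11→φ1] = [2, 3, 10, 4]
r2 m[X11→φ3] = [0, 3, 5, 2]
r2 m[X13→φ1] = [0, 0, 0, 3]
r2 m[X13→φ2] = [4, 0, 1, 2]
r3 m[φ0→X1] = [5, 4, 6, 2]
r3 m[φ0→X11] = [0, 2, 3, 0]
r3 m[φ1→X11] = [0, 1, 4, 2]
r3 m[φ1→X13] = [8, 2, 4, 4]
r3 m[φ2→X15] = [1, 2, 5, 0]
r3 m[φ2→X13] = [0, 0, 0, 3]
r3 m[φ3→X11] = [2, 1, 7, 4]
r3 m[X1→φ0] = [0, 0, 0, 0]
r3 m[X15→φ2] = [0, 0, 0, 0]
r3 m[X11→φ0] = [2, 2, 9, 6]
r3 m[X11→φ1] = [2, 3, 10, 4]
r3 m[X11→φ3] = [0, 3, 5, 2]
r3 m[X13→φ1] = [0, 0, 0, 3]
r3 m[X13→φ2] = [4, 0, 1, 2]
r4 m[φ0→X1] = [5, 4, 6, 2]
r4 m[φ0→X11] = [0, 2, 3, 0]
r4 m[φ1→X11] = [0, 1, 4, 2]
r4 m[φ1→X13] = [8, 2, 4, 4]
r4 m[φ2→X15] = [1, 2, 5, 0]
r4 m[φ2→X13] = [0, 0, 0, 3]
r4 m[φ3→X11] = [2, 1, 7, 4]
r4 m[X1→φ0] = [0, 0, 0, 0]
r4 m[X15→φ2] = [0, 0, 0, 0]
r4 m[X11→φ0] = [2, 2, 11, 6]
r4 m[X11→φ1] = [2, 3, 10, 4]
r4 m[X11→φ3] = [0, 3, 7, 2]
r4 m[X13→φ1] = [0, 0, 0, 3]
r4 m[X13→φ2] = [8, 2, 4, 4]
r5 m[φ0→X1] = [5, 4, 6, 2]
r5 m[φ0→X11] = [0, 2, 3, 0]
r5 m[φ1→X11] = [0, 1, 4, 2]
r5 m[φ1→X13] = [8, 2, 4, 4]
r5 m[φ2→X15] = [4, 4, 7, 2]
r5 m[φ2→X13] = [0, 0, 0, 3]
r5 m[φ3→X11] = [2, 1, 7, 4]
r5 m[X1→φ0] = [0, 0, 0, 0]
r5 m[X15→φ2] = [0, 0, 0, 0]
r5 m[X11→φ0] = [2, 2, 11, 6]
r5 m[X11→φ1] = [2, 3, 10, 4]
r5 m[X11→φ3] = [0, 3, 7, 2]
r5 m[X13→φ1] = [0, 0, 0, 3]
r5 m[X13→φ2] = [8, 2, 4, 4]
r6 m[φ0→X1] = [5, 4, 6, 2]
r6 m[φ0→X11] = [0, 2, 3, 0]
r6 m[φ1→X11] = [0, 1, 4, 2]
r6 m[φ1→X13] = [8, 2, 4, 4]
r6 m[φ2→X15] = [4, 4, 7, 2]
r6 m[φ2→X13] = [0, 0, 0, 3]
r6 m[φ3→X11] = [2, 1, 7, 4]
r6 m[X1→φ0] = [0, 0, 0, 0]
r6 m[X15→φ2] = [0, 0, 0, 0]
r6 m[X11→φ0] = [2, 2, 11, 6]
r6 m[X11→φ1] = [2, 3, 10, 4]
r6 m[X11→φ3] = [0, 3, 7, 2]
r6 m[X13→φ1] = [0, 0, 0, 3]
r6 m[X13→φ2] = [8, 2, 4, 4]
fixed point reached at round 6
traceback from X1: (X1=3, X15=3, X11=0, X13=1), score=2

assignment: (X1=3, X15=3, X11=0, X13=1); score = 2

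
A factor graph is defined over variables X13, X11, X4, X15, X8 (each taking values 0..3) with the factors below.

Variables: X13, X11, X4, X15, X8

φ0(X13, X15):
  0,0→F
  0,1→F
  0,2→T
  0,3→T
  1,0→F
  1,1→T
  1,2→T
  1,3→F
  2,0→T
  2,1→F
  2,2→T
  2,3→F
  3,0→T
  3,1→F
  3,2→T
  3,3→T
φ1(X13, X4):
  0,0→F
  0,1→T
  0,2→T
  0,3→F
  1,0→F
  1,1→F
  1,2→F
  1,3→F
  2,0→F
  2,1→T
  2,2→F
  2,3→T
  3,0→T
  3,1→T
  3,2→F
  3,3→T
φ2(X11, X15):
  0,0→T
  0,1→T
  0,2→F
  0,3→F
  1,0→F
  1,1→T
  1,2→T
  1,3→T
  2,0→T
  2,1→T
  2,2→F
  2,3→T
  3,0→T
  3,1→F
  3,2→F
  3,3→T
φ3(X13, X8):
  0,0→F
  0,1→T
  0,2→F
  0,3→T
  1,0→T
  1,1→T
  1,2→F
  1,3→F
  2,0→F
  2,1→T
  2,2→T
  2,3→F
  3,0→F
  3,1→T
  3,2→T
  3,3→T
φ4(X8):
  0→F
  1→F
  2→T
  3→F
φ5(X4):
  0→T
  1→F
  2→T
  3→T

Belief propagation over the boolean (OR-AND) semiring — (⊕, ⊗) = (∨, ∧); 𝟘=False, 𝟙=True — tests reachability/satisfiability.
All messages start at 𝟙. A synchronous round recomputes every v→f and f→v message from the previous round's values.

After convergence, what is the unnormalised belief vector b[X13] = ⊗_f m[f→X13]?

b[X13] = [F, F, T, T]

init: all messages = 𝟙 over 4 values
r1 m[φ0→X13] = [T, T, T, T]
r1 m[φ0→X15] = [T, T, T, T]
r1 m[φ1→X13] = [T, F, T, T]
r1 m[φ1→X4] = [T, T, T, T]
r1 m[φ2→X11] = [T, T, T, T]
r1 m[φ2→X15] = [T, T, T, T]
r1 m[φ3→X13] = [T, T, T, T]
r1 m[φ3→X8] = [T, T, T, T]
r1 m[φ4→X8] = [F, F, T, F]
r1 m[φ5→X4] = [T, F, T, T]
r1 m[X13→φ0] = [T, T, T, T]
r1 m[X13→φ1] = [T, T, T, T]
r1 m[X13→φ3] = [T, T, T, T]
r1 m[X11→φ2] = [T, T, T, T]
r1 m[X4→φ1] = [T, T, T, T]
r1 m[X4→φ5] = [T, T, T, T]
r1 m[X15→φ0] = [T, T, T, T]
r1 m[X15→φ2] = [T, T, T, T]
r1 m[X8→φ3] = [T, T, T, T]
r1 m[X8→φ4] = [T, T, T, T]
r2 m[φ0→X13] = [T, T, T, T]
r2 m[φ0→X15] = [T, T, T, T]
r2 m[φ1→X13] = [T, F, T, T]
r2 m[φ1→X4] = [T, T, T, T]
r2 m[φ2→X11] = [T, T, T, T]
r2 m[φ2→X15] = [T, T, T, T]
r2 m[φ3→X13] = [T, T, T, T]
r2 m[φ3→X8] = [T, T, T, T]
r2 m[φ4→X8] = [F, F, T, F]
r2 m[φ5→X4] = [T, F, T, T]
r2 m[X13→φ0] = [T, F, T, T]
r2 m[X13→φ1] = [T, T, T, T]
r2 m[X13→φ3] = [T, F, T, T]
r2 m[X11→φ2] = [T, T, T, T]
r2 m[X4→φ1] = [T, F, T, T]
r2 m[X4→φ5] = [T, T, T, T]
r2 m[X15→φ0] = [T, T, T, T]
r2 m[X15→φ2] = [T, T, T, T]
r2 m[X8→φ3] = [F, F, T, F]
r2 m[X8→φ4] = [T, T, T, T]
r3 m[φ0→X13] = [T, T, T, T]
r3 m[φ0→X15] = [T, F, T, T]
r3 m[φ1→X13] = [T, F, T, T]
r3 m[φ1→X4] = [T, T, T, T]
r3 m[φ2→X11] = [T, T, T, T]
r3 m[φ2→X15] = [T, T, T, T]
r3 m[φ3→X13] = [F, F, T, T]
r3 m[φ3→X8] = [F, T, T, T]
r3 m[φ4→X8] = [F, F, T, F]
r3 m[φ5→X4] = [T, F, T, T]
r3 m[X13→φ0] = [T, F, T, T]
r3 m[X13→φ1] = [T, T, T, T]
r3 m[X13→φ3] = [T, F, T, T]
r3 m[X11→φ2] = [T, T, T, T]
r3 m[X4→φ1] = [T, F, T, T]
r3 m[X4→φ5] = [T, T, T, T]
r3 m[X15→φ0] = [T, T, T, T]
r3 m[X15→φ2] = [T, T, T, T]
r3 m[X8→φ3] = [F, F, T, F]
r3 m[X8→φ4] = [T, T, T, T]
r4 m[φ0→X13] = [T, T, T, T]
r4 m[φ0→X15] = [T, F, T, T]
r4 m[φ1→X13] = [T, F, T, T]
r4 m[φ1→X4] = [T, T, T, T]
r4 m[φ2→X11] = [T, T, T, T]
r4 m[φ2→X15] = [T, T, T, T]
r4 m[φ3→X13] = [F, F, T, T]
r4 m[φ3→X8] = [F, T, T, T]
r4 m[φ4→X8] = [F, F, T, F]
r4 m[φ5→X4] = [T, F, T, T]
r4 m[X13→φ0] = [F, F, T, T]
r4 m[X13→φ1] = [F, F, T, T]
r4 m[X13→φ3] = [T, F, T, T]
r4 m[X11→φ2] = [T, T, T, T]
r4 m[X4→φ1] = [T, F, T, T]
r4 m[X4→φ5] = [T, T, T, T]
r4 m[X15→φ0] = [T, T, T, T]
r4 m[X15→φ2] = [T, F, T, T]
r4 m[X8→φ3] = [F, F, T, F]
r4 m[X8→φ4] = [F, T, T, T]
r5 m[φ0→X13] = [T, T, T, T]
r5 m[φ0→X15] = [T, F, T, T]
r5 m[φ1→X13] = [T, F, T, T]
r5 m[φ1→X4] = [T, T, F, T]
r5 m[φ2→X11] = [T, T, T, T]
r5 m[φ2→X15] = [T, T, T, T]
r5 m[φ3→X13] = [F, F, T, T]
r5 m[φ3→X8] = [F, T, T, T]
r5 m[φ4→X8] = [F, F, T, F]
r5 m[φ5→X4] = [T, F, T, T]
r5 m[X13→φ0] = [F, F, T, T]
r5 m[X13→φ1] = [F, F, T, T]
r5 m[X13→φ3] = [T, F, T, T]
r5 m[X11→φ2] = [T, T, T, T]
r5 m[X4→φ1] = [T, F, T, T]
r5 m[X4→φ5] = [T, T, T, T]
r5 m[X15→φ0] = [T, T, T, T]
r5 m[X15→φ2] = [T, F, T, T]
r5 m[X8→φ3] = [F, F, T, F]
r5 m[X8→φ4] = [F, T, T, T]
r6 m[φ0→X13] = [T, T, T, T]
r6 m[φ0→X15] = [T, F, T, T]
r6 m[φ1→X13] = [T, F, T, T]
r6 m[φ1→X4] = [T, T, F, T]
r6 m[φ2→X11] = [T, T, T, T]
r6 m[φ2→X15] = [T, T, T, T]
r6 m[φ3→X13] = [F, F, T, T]
r6 m[φ3→X8] = [F, T, T, T]
r6 m[φ4→X8] = [F, F, T, F]
r6 m[φ5→X4] = [T, F, T, T]
r6 m[X13→φ0] = [F, F, T, T]
r6 m[X13→φ1] = [F, F, T, T]
r6 m[X13→φ3] = [T, F, T, T]
r6 m[X11→φ2] = [T, T, T, T]
r6 m[X4→φ1] = [T, F, T, T]
r6 m[X4→φ5] = [T, T, F, T]
r6 m[X15→φ0] = [T, T, T, T]
r6 m[X15→φ2] = [T, F, T, T]
r6 m[X8→φ3] = [F, F, T, F]
r6 m[X8→φ4] = [F, T, T, T]
r7 m[φ0→X13] = [T, T, T, T]
r7 m[φ0→X15] = [T, F, T, T]
r7 m[φ1→X13] = [T, F, T, T]
r7 m[φ1→X4] = [T, T, F, T]
r7 m[φ2→X11] = [T, T, T, T]
r7 m[φ2→X15] = [T, T, T, T]
r7 m[φ3→X13] = [F, F, T, T]
r7 m[φ3→X8] = [F, T, T, T]
r7 m[φ4→X8] = [F, F, T, F]
r7 m[φ5→X4] = [T, F, T, T]
r7 m[X13→φ0] = [F, F, T, T]
r7 m[X13→φ1] = [F, F, T, T]
r7 m[X13→φ3] = [T, F, T, T]
r7 m[X11→φ2] = [T, T, T, T]
r7 m[X4→φ1] = [T, F, T, T]
r7 m[X4→φ5] = [T, T, F, T]
r7 m[X15→φ0] = [T, T, T, T]
r7 m[X15→φ2] = [T, F, T, T]
r7 m[X8→φ3] = [F, F, T, F]
r7 m[X8→φ4] = [F, T, T, T]
fixed point reached at round 7
b[X13] = ⊗ incoming = [F, F, T, T]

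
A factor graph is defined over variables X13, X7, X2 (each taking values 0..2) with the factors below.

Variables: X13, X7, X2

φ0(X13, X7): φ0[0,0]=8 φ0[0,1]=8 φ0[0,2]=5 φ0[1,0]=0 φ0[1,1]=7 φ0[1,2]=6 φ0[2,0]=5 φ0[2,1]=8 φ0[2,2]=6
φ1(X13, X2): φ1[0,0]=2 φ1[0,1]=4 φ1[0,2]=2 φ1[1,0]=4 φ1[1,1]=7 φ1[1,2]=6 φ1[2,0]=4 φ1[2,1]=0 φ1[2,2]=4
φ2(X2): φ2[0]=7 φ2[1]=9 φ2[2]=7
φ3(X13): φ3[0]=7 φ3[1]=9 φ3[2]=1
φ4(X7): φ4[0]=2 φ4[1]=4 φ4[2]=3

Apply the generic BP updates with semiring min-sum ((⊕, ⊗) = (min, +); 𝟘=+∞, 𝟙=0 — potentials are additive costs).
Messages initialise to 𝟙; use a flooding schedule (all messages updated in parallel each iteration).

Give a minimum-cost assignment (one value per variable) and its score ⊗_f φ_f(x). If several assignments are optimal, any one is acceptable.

assignment: (X13=2, X7=0, X2=1); score = 17

init: all messages = 𝟙 over 3 values
r1 m[φ0→X13] = [5, 0, 5]
r1 m[φ0→X7] = [0, 7, 5]
r1 m[φ1→X13] = [2, 4, 0]
r1 m[φ1→X2] = [2, 0, 2]
r1 m[φ2→X2] = [7, 9, 7]
r1 m[φ3→X13] = [7, 9, 1]
r1 m[φ4→X7] = [2, 4, 3]
r1 m[X13→φ0] = [0, 0, 0]
r1 m[X13→φ1] = [0, 0, 0]
r1 m[X13→φ3] = [0, 0, 0]
r1 m[X7→φ0] = [0, 0, 0]
r1 m[X7→φ4] = [0, 0, 0]
r1 m[X2→φ1] = [0, 0, 0]
r1 m[X2→φ2] = [0, 0, 0]
r2 m[φ0→X13] = [5, 0, 5]
r2 m[φ0→X7] = [0, 7, 5]
r2 m[φ1→X13] = [2, 4, 0]
r2 m[φ1→X2] = [2, 0, 2]
r2 m[φ2→X2] = [7, 9, 7]
r2 m[φ3→X13] = [7, 9, 1]
r2 m[φ4→X7] = [2, 4, 3]
r2 m[X13→φ0] = [9, 13, 1]
r2 m[X13→φ1] = [12, 9, 6]
r2 m[X13→φ3] = [7, 4, 5]
r2 m[X7→φ0] = [2, 4, 3]
r2 m[X7→φ4] = [0, 7, 5]
r2 m[X2→φ1] = [7, 9, 7]
r2 m[X2→φ2] = [2, 0, 2]
r3 m[φ0→X13] = [8, 2, 7]
r3 m[φ0→X7] = [6, 9, 7]
r3 m[φ1→X13] = [9, 11, 9]
r3 m[φ1→X2] = [10, 6, 10]
r3 m[φ2→X2] = [7, 9, 7]
r3 m[φ3→X13] = [7, 9, 1]
r3 m[φ4→X7] = [2, 4, 3]
r3 m[X13→φ0] = [9, 13, 1]
r3 m[X13→φ1] = [12, 9, 6]
r3 m[X13→φ3] = [7, 4, 5]
r3 m[X7→φ0] = [2, 4, 3]
r3 m[X7→φ4] = [0, 7, 5]
r3 m[X2→φ1] = [7, 9, 7]
r3 m[X2→φ2] = [2, 0, 2]
r4 m[φ0→X13] = [8, 2, 7]
r4 m[φ0→X7] = [6, 9, 7]
r4 m[φ1→X13] = [9, 11, 9]
r4 m[φ1→X2] = [10, 6, 10]
r4 m[φ2→X2] = [7, 9, 7]
r4 m[φ3→X13] = [7, 9, 1]
r4 m[φ4→X7] = [2, 4, 3]
r4 m[X13→φ0] = [16, 20, 10]
r4 m[X13→φ1] = [15, 11, 8]
r4 m[X13→φ3] = [17, 13, 16]
r4 m[X7→φ0] = [2, 4, 3]
r4 m[X7→φ4] = [6, 9, 7]
r4 m[X2→φ1] = [7, 9, 7]
r4 m[X2→φ2] = [10, 6, 10]
r5 m[φ0→X13] = [8, 2, 7]
r5 m[φ0→X7] = [15, 18, 16]
r5 m[φ1→X13] = [9, 11, 9]
r5 m[φ1→X2] = [12, 8, 12]
r5 m[φ2→X2] = [7, 9, 7]
r5 m[φ3→X13] = [7, 9, 1]
r5 m[φ4→X7] = [2, 4, 3]
r5 m[X13→φ0] = [16, 20, 10]
r5 m[X13→φ1] = [15, 11, 8]
r5 m[X13→φ3] = [17, 13, 16]
r5 m[X7→φ0] = [2, 4, 3]
r5 m[X7→φ4] = [6, 9, 7]
r5 m[X2→φ1] = [7, 9, 7]
r5 m[X2→φ2] = [10, 6, 10]
r6 m[φ0→X13] = [8, 2, 7]
r6 m[φ0→X7] = [15, 18, 16]
r6 m[φ1→X13] = [9, 11, 9]
r6 m[φ1→X2] = [12, 8, 12]
r6 m[φ2→X2] = [7, 9, 7]
r6 m[φ3→X13] = [7, 9, 1]
r6 m[φ4→X7] = [2, 4, 3]
r6 m[X13→φ0] = [16, 20, 10]
r6 m[X13→φ1] = [15, 11, 8]
r6 m[X13→φ3] = [17, 13, 16]
r6 m[X7→φ0] = [2, 4, 3]
r6 m[X7→φ4] = [15, 18, 16]
r6 m[X2→φ1] = [7, 9, 7]
r6 m[X2→φ2] = [12, 8, 12]
r7 m[φ0→X13] = [8, 2, 7]
r7 m[φ0→X7] = [15, 18, 16]
r7 m[φ1→X13] = [9, 11, 9]
r7 m[φ1→X2] = [12, 8, 12]
r7 m[φ2→X2] = [7, 9, 7]
r7 m[φ3→X13] = [7, 9, 1]
r7 m[φ4→X7] = [2, 4, 3]
r7 m[X13→φ0] = [16, 20, 10]
r7 m[X13→φ1] = [15, 11, 8]
r7 m[X13→φ3] = [17, 13, 16]
r7 m[X7→φ0] = [2, 4, 3]
r7 m[X7→φ4] = [15, 18, 16]
r7 m[X2→φ1] = [7, 9, 7]
r7 m[X2→φ2] = [12, 8, 12]
fixed point reached at round 7
traceback from X13: (X13=2, X7=0, X2=1), score=17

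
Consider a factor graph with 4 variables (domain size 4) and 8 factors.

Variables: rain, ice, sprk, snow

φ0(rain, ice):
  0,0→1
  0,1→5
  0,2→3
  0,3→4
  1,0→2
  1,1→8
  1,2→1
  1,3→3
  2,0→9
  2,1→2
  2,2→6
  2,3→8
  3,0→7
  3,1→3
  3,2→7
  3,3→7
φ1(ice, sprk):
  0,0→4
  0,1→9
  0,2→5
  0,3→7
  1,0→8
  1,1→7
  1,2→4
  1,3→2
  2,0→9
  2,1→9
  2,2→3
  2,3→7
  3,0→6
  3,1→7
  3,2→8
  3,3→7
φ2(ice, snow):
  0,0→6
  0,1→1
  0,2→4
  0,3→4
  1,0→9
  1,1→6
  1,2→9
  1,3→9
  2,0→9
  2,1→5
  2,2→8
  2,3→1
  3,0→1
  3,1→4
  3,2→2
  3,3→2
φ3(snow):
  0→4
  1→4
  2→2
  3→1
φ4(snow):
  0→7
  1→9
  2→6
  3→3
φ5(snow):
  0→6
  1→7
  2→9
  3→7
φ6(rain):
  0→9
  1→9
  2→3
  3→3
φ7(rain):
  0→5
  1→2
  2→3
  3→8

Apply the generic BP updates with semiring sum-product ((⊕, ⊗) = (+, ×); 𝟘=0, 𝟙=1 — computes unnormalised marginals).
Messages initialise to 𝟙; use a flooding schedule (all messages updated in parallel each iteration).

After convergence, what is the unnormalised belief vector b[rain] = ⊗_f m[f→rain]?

b[rain] = [42822945, 18265176, 13598658, 37734984]

init: all messages = 𝟙 over 4 values
r1 m[φ0→rain] = [13, 14, 25, 24]
r1 m[φ0→ice] = [19, 18, 17, 22]
r1 m[φ1→ice] = [25, 21, 28, 28]
r1 m[φ1→sprk] = [27, 32, 20, 23]
r1 m[φ2→ice] = [15, 33, 23, 9]
r1 m[φ2→snow] = [25, 16, 23, 16]
r1 m[φ3→snow] = [4, 4, 2, 1]
r1 m[φ4→snow] = [7, 9, 6, 3]
r1 m[φ5→snow] = [6, 7, 9, 7]
r1 m[φ6→rain] = [9, 9, 3, 3]
r1 m[φ7→rain] = [5, 2, 3, 8]
r1 m[rain→φ0] = [1, 1, 1, 1]
r1 m[rain→φ6] = [1, 1, 1, 1]
r1 m[rain→φ7] = [1, 1, 1, 1]
r1 m[ice→φ0] = [1, 1, 1, 1]
r1 m[ice→φ1] = [1, 1, 1, 1]
r1 m[ice→φ2] = [1, 1, 1, 1]
r1 m[sprk→φ1] = [1, 1, 1, 1]
r1 m[snow→φ2] = [1, 1, 1, 1]
r1 m[snow→φ3] = [1, 1, 1, 1]
r1 m[snow→φ4] = [1, 1, 1, 1]
r1 m[snow→φ5] = [1, 1, 1, 1]
r2 m[φ0→rain] = [13, 14, 25, 24]
r2 m[φ0→ice] = [19, 18, 17, 22]
r2 m[φ1→ice] = [25, 21, 28, 28]
r2 m[φ1→sprk] = [27, 32, 20, 23]
r2 m[φ2→ice] = [15, 33, 23, 9]
r2 m[φ2→snow] = [25, 16, 23, 16]
r2 m[φ3→snow] = [4, 4, 2, 1]
r2 m[φ4→snow] = [7, 9, 6, 3]
r2 m[φ5→snow] = [6, 7, 9, 7]
r2 m[φ6→rain] = [9, 9, 3, 3]
r2 m[φ7→rain] = [5, 2, 3, 8]
r2 m[rain→φ0] = [45, 18, 9, 24]
r2 m[rain→φ6] = [65, 28, 75, 192]
r2 m[rain→φ7] = [117, 126, 75, 72]
r2 m[ice→φ0] = [375, 693, 644, 252]
r2 m[ice→φ1] = [285, 594, 391, 198]
r2 m[ice→φ2] = [475, 378, 476, 616]
r2 m[sprk→φ1] = [1, 1, 1, 1]
r2 m[snow→φ2] = [168, 252, 108, 21]
r2 m[snow→φ3] = [1050, 1008, 1242, 336]
r2 m[snow→φ4] = [600, 448, 414, 112]
r2 m[snow→φ5] = [700, 576, 276, 48]
r3 m[φ0→rain] = [6780, 7694, 10641, 10976]
r3 m[φ0→ice] = [330, 459, 375, 474]
r3 m[φ1→ice] = [25, 21, 28, 28]
r3 m[φ1→sprk] = [10599, 11628, 6558, 7306]
r3 m[φ2→ice] = [1776, 4185, 3657, 1434]
r3 m[φ2→snow] = [11152, 7587, 10342, 7010]
r3 m[φ3→snow] = [4, 4, 2, 1]
r3 m[φ4→snow] = [7, 9, 6, 3]
r3 m[φ5→snow] = [6, 7, 9, 7]
r3 m[φ6→rain] = [9, 9, 3, 3]
r3 m[φ7→rain] = [5, 2, 3, 8]
r3 m[rain→φ0] = [45, 18, 9, 24]
r3 m[rain→φ6] = [65, 28, 75, 192]
r3 m[rain→φ7] = [117, 126, 75, 72]
r3 m[ice→φ0] = [375, 693, 644, 252]
r3 m[ice→φ1] = [285, 594, 391, 198]
r3 m[ice→φ2] = [475, 378, 476, 616]
r3 m[sprk→φ1] = [1, 1, 1, 1]
r3 m[snow→φ2] = [168, 252, 108, 21]
r3 m[snow→φ3] = [1050, 1008, 1242, 336]
r3 m[snow→φ4] = [600, 448, 414, 112]
r3 m[snow→φ5] = [700, 576, 276, 48]
r4 m[φ0→rain] = [6780, 7694, 10641, 10976]
r4 m[φ0→ice] = [330, 459, 375, 474]
r4 m[φ1→ice] = [25, 21, 28, 28]
r4 m[φ1→sprk] = [10599, 11628, 6558, 7306]
r4 m[φ2→ice] = [1776, 4185, 3657, 1434]
r4 m[φ2→snow] = [11152, 7587, 10342, 7010]
r4 m[φ3→snow] = [4, 4, 2, 1]
r4 m[φ4→snow] = [7, 9, 6, 3]
r4 m[φ5→snow] = [6, 7, 9, 7]
r4 m[φ6→rain] = [9, 9, 3, 3]
r4 m[φ7→rain] = [5, 2, 3, 8]
r4 m[rain→φ0] = [45, 18, 9, 24]
r4 m[rain→φ6] = [33900, 15388, 31923, 87808]
r4 m[rain→φ7] = [61020, 69246, 31923, 32928]
r4 m[ice→φ0] = [44400, 87885, 102396, 40152]
r4 m[ice→φ1] = [586080, 1920915, 1371375, 679716]
r4 m[ice→φ2] = [8250, 9639, 10500, 13272]
r4 m[sprk→φ1] = [1, 1, 1, 1]
r4 m[snow→φ2] = [168, 252, 108, 21]
r4 m[snow→φ3] = [468384, 477981, 558468, 147210]
r4 m[snow→φ4] = [267648, 212436, 186156, 49070]
r4 m[snow→φ5] = [312256, 273132, 124104, 21030]
r5 m[φ0→rain] = [951621, 1014732, 1510962, 1572291]
r5 m[φ0→ice] = [330, 459, 375, 474]
r5 m[φ1→ice] = [25, 21, 28, 28]
r5 m[φ1→sprk] = [34132311, 35821512, 20165913, 22302027]
r5 m[φ2→ice] = [1776, 4185, 3657, 1434]
r5 m[φ2→snow] = [244023, 171672, 230295, 156795]
r5 m[φ3→snow] = [4, 4, 2, 1]
r5 m[φ4→snow] = [7, 9, 6, 3]
r5 m[φ5→snow] = [6, 7, 9, 7]
r5 m[φ6→rain] = [9, 9, 3, 3]
r5 m[φ7→rain] = [5, 2, 3, 8]
r5 m[rain→φ0] = [45, 18, 9, 24]
r5 m[rain→φ6] = [33900, 15388, 31923, 87808]
r5 m[rain→φ7] = [61020, 69246, 31923, 32928]
r5 m[ice→φ0] = [44400, 87885, 102396, 40152]
r5 m[ice→φ1] = [586080, 1920915, 1371375, 679716]
r5 m[ice→φ2] = [8250, 9639, 10500, 13272]
r5 m[sprk→φ1] = [1, 1, 1, 1]
r5 m[snow→φ2] = [168, 252, 108, 21]
r5 m[snow→φ3] = [468384, 477981, 558468, 147210]
r5 m[snow→φ4] = [267648, 212436, 186156, 49070]
r5 m[snow→φ5] = [312256, 273132, 124104, 21030]
r6 m[φ0→rain] = [951621, 1014732, 1510962, 1572291]
r6 m[φ0→ice] = [330, 459, 375, 474]
r6 m[φ1→ice] = [25, 21, 28, 28]
r6 m[φ1→sprk] = [34132311, 35821512, 20165913, 22302027]
r6 m[φ2→ice] = [1776, 4185, 3657, 1434]
r6 m[φ2→snow] = [244023, 171672, 230295, 156795]
r6 m[φ3→snow] = [4, 4, 2, 1]
r6 m[φ4→snow] = [7, 9, 6, 3]
r6 m[φ5→snow] = [6, 7, 9, 7]
r6 m[φ6→rain] = [9, 9, 3, 3]
r6 m[φ7→rain] = [5, 2, 3, 8]
r6 m[rain→φ0] = [45, 18, 9, 24]
r6 m[rain→φ6] = [4758105, 2029464, 4532886, 12578328]
r6 m[rain→φ7] = [8564589, 9132588, 4532886, 4716873]
r6 m[ice→φ0] = [44400, 87885, 102396, 40152]
r6 m[ice→φ1] = [586080, 1920915, 1371375, 679716]
r6 m[ice→φ2] = [8250, 9639, 10500, 13272]
r6 m[sprk→φ1] = [1, 1, 1, 1]
r6 m[snow→φ2] = [168, 252, 108, 21]
r6 m[snow→φ3] = [10248966, 10815336, 12435930, 3292695]
r6 m[snow→φ4] = [5856552, 4806816, 4145310, 1097565]
r6 m[snow→φ5] = [6832644, 6180192, 2763540, 470385]
r7 m[φ0→rain] = [951621, 1014732, 1510962, 1572291]
r7 m[φ0→ice] = [330, 459, 375, 474]
r7 m[φ1→ice] = [25, 21, 28, 28]
r7 m[φ1→sprk] = [34132311, 35821512, 20165913, 22302027]
r7 m[φ2→ice] = [1776, 4185, 3657, 1434]
r7 m[φ2→snow] = [244023, 171672, 230295, 156795]
r7 m[φ3→snow] = [4, 4, 2, 1]
r7 m[φ4→snow] = [7, 9, 6, 3]
r7 m[φ5→snow] = [6, 7, 9, 7]
r7 m[φ6→rain] = [9, 9, 3, 3]
r7 m[φ7→rain] = [5, 2, 3, 8]
r7 m[rain→φ0] = [45, 18, 9, 24]
r7 m[rain→φ6] = [4758105, 2029464, 4532886, 12578328]
r7 m[rain→φ7] = [8564589, 9132588, 4532886, 4716873]
r7 m[ice→φ0] = [44400, 87885, 102396, 40152]
r7 m[ice→φ1] = [586080, 1920915, 1371375, 679716]
r7 m[ice→φ2] = [8250, 9639, 10500, 13272]
r7 m[sprk→φ1] = [1, 1, 1, 1]
r7 m[snow→φ2] = [168, 252, 108, 21]
r7 m[snow→φ3] = [10248966, 10815336, 12435930, 3292695]
r7 m[snow→φ4] = [5856552, 4806816, 4145310, 1097565]
r7 m[snow→φ5] = [6832644, 6180192, 2763540, 470385]
fixed point reached at round 7
b[rain] = ⊗ incoming = [42822945, 18265176, 13598658, 37734984]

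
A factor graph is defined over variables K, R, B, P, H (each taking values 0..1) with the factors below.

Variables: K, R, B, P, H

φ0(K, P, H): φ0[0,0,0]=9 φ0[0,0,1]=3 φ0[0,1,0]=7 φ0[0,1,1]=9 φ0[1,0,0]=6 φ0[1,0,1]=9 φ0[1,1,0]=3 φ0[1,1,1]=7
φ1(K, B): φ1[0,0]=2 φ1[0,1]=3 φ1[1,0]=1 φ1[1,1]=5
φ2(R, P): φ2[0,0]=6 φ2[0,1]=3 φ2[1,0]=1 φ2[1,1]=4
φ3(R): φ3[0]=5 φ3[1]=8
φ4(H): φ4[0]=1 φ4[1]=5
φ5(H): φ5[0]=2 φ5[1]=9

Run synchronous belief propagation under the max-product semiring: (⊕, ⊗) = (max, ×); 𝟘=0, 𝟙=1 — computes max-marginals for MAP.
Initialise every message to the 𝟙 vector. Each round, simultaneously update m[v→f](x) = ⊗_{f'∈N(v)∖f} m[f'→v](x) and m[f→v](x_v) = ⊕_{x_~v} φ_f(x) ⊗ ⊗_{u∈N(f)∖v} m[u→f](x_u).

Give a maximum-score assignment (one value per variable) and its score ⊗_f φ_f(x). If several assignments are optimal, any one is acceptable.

init: all messages = 𝟙 over 2 values
r1 m[φ0→K] = [9, 9]
r1 m[φ0→P] = [9, 9]
r1 m[φ0→H] = [9, 9]
r1 m[φ1→K] = [3, 5]
r1 m[φ1→B] = [2, 5]
r1 m[φ2→R] = [6, 4]
r1 m[φ2→P] = [6, 4]
r1 m[φ3→R] = [5, 8]
r1 m[φ4→H] = [1, 5]
r1 m[φ5→H] = [2, 9]
r1 m[K→φ0] = [1, 1]
r1 m[K→φ1] = [1, 1]
r1 m[R→φ2] = [1, 1]
r1 m[R→φ3] = [1, 1]
r1 m[B→φ1] = [1, 1]
r1 m[P→φ0] = [1, 1]
r1 m[P→φ2] = [1, 1]
r1 m[H→φ0] = [1, 1]
r1 m[H→φ4] = [1, 1]
r1 m[H→φ5] = [1, 1]
r2 m[φ0→K] = [9, 9]
r2 m[φ0→P] = [9, 9]
r2 m[φ0→H] = [9, 9]
r2 m[φ1→K] = [3, 5]
r2 m[φ1→B] = [2, 5]
r2 m[φ2→R] = [6, 4]
r2 m[φ2→P] = [6, 4]
r2 m[φ3→R] = [5, 8]
r2 m[φ4→H] = [1, 5]
r2 m[φ5→H] = [2, 9]
r2 m[K→φ0] = [3, 5]
r2 m[K→φ1] = [9, 9]
r2 m[R→φ2] = [5, 8]
r2 m[R→φ3] = [6, 4]
r2 m[B→φ1] = [1, 1]
r2 m[P→φ0] = [6, 4]
r2 m[P→φ2] = [9, 9]
r2 m[H→φ0] = [2, 45]
r2 m[H→φ4] = [18, 81]
r2 m[H→φ5] = [9, 45]
r3 m[φ0→K] = [1620, 2430]
r3 m[φ0→P] = [2025, 1575]
r3 m[φ0→H] = [180, 270]
r3 m[φ1→K] = [3, 5]
r3 m[φ1→B] = [18, 45]
r3 m[φ2→R] = [54, 36]
r3 m[φ2→P] = [30, 32]
r3 m[φ3→R] = [5, 8]
r3 m[φ4→H] = [1, 5]
r3 m[φ5→H] = [2, 9]
r3 m[K→φ0] = [3, 5]
r3 m[K→φ1] = [9, 9]
r3 m[R→φ2] = [5, 8]
r3 m[R→φ3] = [6, 4]
r3 m[B→φ1] = [1, 1]
r3 m[P→φ0] = [6, 4]
r3 m[P→φ2] = [9, 9]
r3 m[H→φ0] = [2, 45]
r3 m[H→φ4] = [18, 81]
r3 m[H→φ5] = [9, 45]
r4 m[φ0→K] = [1620, 2430]
r4 m[φ0→P] = [2025, 1575]
r4 m[φ0→H] = [180, 270]
r4 m[φ1→K] = [3, 5]
r4 m[φ1→B] = [18, 45]
r4 m[φ2→R] = [54, 36]
r4 m[φ2→P] = [30, 32]
r4 m[φ3→R] = [5, 8]
r4 m[φ4→H] = [1, 5]
r4 m[φ5→H] = [2, 9]
r4 m[K→φ0] = [3, 5]
r4 m[K→φ1] = [1620, 2430]
r4 m[R→φ2] = [5, 8]
r4 m[R→φ3] = [54, 36]
r4 m[B→φ1] = [1, 1]
r4 m[P→φ0] = [30, 32]
r4 m[P→φ2] = [2025, 1575]
r4 m[H→φ0] = [2, 45]
r4 m[H→φ4] = [360, 2430]
r4 m[H→φ5] = [180, 1350]
r5 m[φ0→K] = [12960, 12150]
r5 m[φ0→P] = [2025, 1575]
r5 m[φ0→H] = [900, 1350]
r5 m[φ1→K] = [3, 5]
r5 m[φ1→B] = [3240, 12150]
r5 m[φ2→R] = [12150, 6300]
r5 m[φ2→P] = [30, 32]
r5 m[φ3→R] = [5, 8]
r5 m[φ4→H] = [1, 5]
r5 m[φ5→H] = [2, 9]
r5 m[K→φ0] = [3, 5]
r5 m[K→φ1] = [1620, 2430]
r5 m[R→φ2] = [5, 8]
r5 m[R→φ3] = [54, 36]
r5 m[B→φ1] = [1, 1]
r5 m[P→φ0] = [30, 32]
r5 m[P→φ2] = [2025, 1575]
r5 m[H→φ0] = [2, 45]
r5 m[H→φ4] = [360, 2430]
r5 m[H→φ5] = [180, 1350]
r6 m[φ0→K] = [12960, 12150]
r6 m[φ0→P] = [2025, 1575]
r6 m[φ0→H] = [900, 1350]
r6 m[φ1→K] = [3, 5]
r6 m[φ1→B] = [3240, 12150]
r6 m[φ2→R] = [12150, 6300]
r6 m[φ2→P] = [30, 32]
r6 m[φ3→R] = [5, 8]
r6 m[φ4→H] = [1, 5]
r6 m[φ5→H] = [2, 9]
r6 m[K→φ0] = [3, 5]
r6 m[K→φ1] = [12960, 12150]
r6 m[R→φ2] = [5, 8]
r6 m[R→φ3] = [12150, 6300]
r6 m[B→φ1] = [1, 1]
r6 m[P→φ0] = [30, 32]
r6 m[P→φ2] = [2025, 1575]
r6 m[H→φ0] = [2, 45]
r6 m[H→φ4] = [1800, 12150]
r6 m[H→φ5] = [900, 6750]
r7 m[φ0→K] = [12960, 12150]
r7 m[φ0→P] = [2025, 1575]
r7 m[φ0→H] = [900, 1350]
r7 m[φ1→K] = [3, 5]
r7 m[φ1→B] = [25920, 60750]
r7 m[φ2→R] = [12150, 6300]
r7 m[φ2→P] = [30, 32]
r7 m[φ3→R] = [5, 8]
r7 m[φ4→H] = [1, 5]
r7 m[φ5→H] = [2, 9]
r7 m[K→φ0] = [3, 5]
r7 m[K→φ1] = [12960, 12150]
r7 m[R→φ2] = [5, 8]
r7 m[R→φ3] = [12150, 6300]
r7 m[B→φ1] = [1, 1]
r7 m[P→φ0] = [30, 32]
r7 m[P→φ2] = [2025, 1575]
r7 m[H→φ0] = [2, 45]
r7 m[H→φ4] = [1800, 12150]
r7 m[H→φ5] = [900, 6750]
r8 m[φ0→K] = [12960, 12150]
r8 m[φ0→P] = [2025, 1575]
r8 m[φ0→H] = [900, 1350]
r8 m[φ1→K] = [3, 5]
r8 m[φ1→B] = [25920, 60750]
r8 m[φ2→R] = [12150, 6300]
r8 m[φ2→P] = [30, 32]
r8 m[φ3→R] = [5, 8]
r8 m[φ4→H] = [1, 5]
r8 m[φ5→H] = [2, 9]
r8 m[K→φ0] = [3, 5]
r8 m[K→φ1] = [12960, 12150]
r8 m[R→φ2] = [5, 8]
r8 m[R→φ3] = [12150, 6300]
r8 m[B→φ1] = [1, 1]
r8 m[P→φ0] = [30, 32]
r8 m[P→φ2] = [2025, 1575]
r8 m[H→φ0] = [2, 45]
r8 m[H→φ4] = [1800, 12150]
r8 m[H→φ5] = [900, 6750]
fixed point reached at round 8
traceback from K: (K=1, R=0, B=1, P=0, H=1), score=60750

assignment: (K=1, R=0, B=1, P=0, H=1); score = 60750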